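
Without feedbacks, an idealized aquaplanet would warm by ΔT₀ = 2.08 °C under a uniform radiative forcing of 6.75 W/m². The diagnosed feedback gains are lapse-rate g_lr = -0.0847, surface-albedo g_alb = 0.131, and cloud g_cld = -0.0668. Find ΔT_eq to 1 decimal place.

Total gain g = -0.0847 + 0.131 − 0.0668 = -0.0205.
Amplification A = 1/(1 + 0.0205) = 0.9799.
ΔT = 2.08 × 0.9799 = 2.0 °C.

2.0 °C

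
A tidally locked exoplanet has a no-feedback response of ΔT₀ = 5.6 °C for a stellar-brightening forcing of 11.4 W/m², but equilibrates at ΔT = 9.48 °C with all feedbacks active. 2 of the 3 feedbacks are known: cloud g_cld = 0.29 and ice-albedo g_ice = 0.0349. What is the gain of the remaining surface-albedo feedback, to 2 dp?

Amplification A = ΔT/ΔT₀ = 9.48/5.6 = 1.693.
Total gain g = 1 − 1/A = 1 − 1/1.693 = 0.4093.
Known gains sum to 0.29 + 0.0349 = 0.3249.
g_alb = 0.4093 − 0.3249 = 0.08.

0.08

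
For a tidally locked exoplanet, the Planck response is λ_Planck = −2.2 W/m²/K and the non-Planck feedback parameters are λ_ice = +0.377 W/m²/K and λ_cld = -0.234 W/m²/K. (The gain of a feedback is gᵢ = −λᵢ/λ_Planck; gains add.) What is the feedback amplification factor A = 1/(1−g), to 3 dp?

Convert to gains: g_ice = 0.377/2.2 = 0.1714; g_cld = -0.234/2.2 = -0.1064.
Total gain g = 0.065.
A = 1/(1 − 0.065) = 1.070.

1.070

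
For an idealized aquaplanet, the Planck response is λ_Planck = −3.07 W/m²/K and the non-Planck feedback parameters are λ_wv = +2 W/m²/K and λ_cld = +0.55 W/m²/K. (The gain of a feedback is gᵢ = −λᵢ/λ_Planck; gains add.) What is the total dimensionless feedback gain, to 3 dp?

Convert to gains: g_wv = 2/3.07 = 0.6515; g_cld = 0.55/3.07 = 0.1792.
Total gain g = 0.8307.

0.831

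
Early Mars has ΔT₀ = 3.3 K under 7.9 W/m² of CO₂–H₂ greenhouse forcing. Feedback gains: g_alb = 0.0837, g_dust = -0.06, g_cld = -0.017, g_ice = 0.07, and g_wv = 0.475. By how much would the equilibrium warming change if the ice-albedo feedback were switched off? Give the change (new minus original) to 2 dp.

-0.99 K

Original: g = 0.5517, ΔT = 3.3/(1−0.5517) = 7.3611 K.
Without ice-albedo: g' = 0.4817, ΔT' = 3.3/(1−0.4817) = 6.3670 K.
Change = 6.3670 − 7.3611 = -0.99 K.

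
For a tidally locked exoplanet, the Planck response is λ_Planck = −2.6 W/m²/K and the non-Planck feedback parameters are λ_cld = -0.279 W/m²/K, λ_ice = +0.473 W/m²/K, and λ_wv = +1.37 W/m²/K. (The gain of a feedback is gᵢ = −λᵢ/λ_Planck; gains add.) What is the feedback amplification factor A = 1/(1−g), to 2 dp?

2.51

Convert to gains: g_cld = -0.279/2.6 = -0.1073; g_ice = 0.473/2.6 = 0.1819; g_wv = 1.37/2.6 = 0.5269.
Total gain g = 0.6015.
A = 1/(1 − 0.6015) = 2.51.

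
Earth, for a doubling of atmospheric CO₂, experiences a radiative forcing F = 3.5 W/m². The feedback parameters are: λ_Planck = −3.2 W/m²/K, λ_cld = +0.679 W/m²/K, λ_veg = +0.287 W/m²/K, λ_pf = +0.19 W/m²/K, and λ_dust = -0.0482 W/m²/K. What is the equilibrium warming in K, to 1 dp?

1.7 K

Net feedback parameter λ = (−3.2) + (+0.679) + (+0.287) + (+0.19) + (-0.0482) = -2.0922 W/m²/K.
ΔT = −F/λ = −3.5/(-2.0922) = 1.7 K.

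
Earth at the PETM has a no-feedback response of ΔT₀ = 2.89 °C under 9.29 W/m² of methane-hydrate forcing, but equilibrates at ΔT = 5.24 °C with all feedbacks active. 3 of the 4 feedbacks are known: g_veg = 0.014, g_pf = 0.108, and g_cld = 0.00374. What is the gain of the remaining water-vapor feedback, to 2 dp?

Amplification A = ΔT/ΔT₀ = 5.24/2.89 = 1.813.
Total gain g = 1 − 1/A = 1 − 1/1.813 = 0.4484.
Known gains sum to 0.014 + 0.108 + 0.00374 = 0.12574.
g_wv = 0.4484 − 0.12574 = 0.32.

0.32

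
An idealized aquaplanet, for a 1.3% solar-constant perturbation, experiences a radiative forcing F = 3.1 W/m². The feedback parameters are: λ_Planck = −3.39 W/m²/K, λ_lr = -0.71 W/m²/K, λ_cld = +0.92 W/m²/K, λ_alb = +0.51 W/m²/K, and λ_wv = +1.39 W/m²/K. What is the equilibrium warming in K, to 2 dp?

2.42 K

Net feedback parameter λ = (−3.39) + (-0.71) + (+0.92) + (+0.51) + (+1.39) = -1.28 W/m²/K.
ΔT = −F/λ = −3.1/(-1.28) = 2.42 K.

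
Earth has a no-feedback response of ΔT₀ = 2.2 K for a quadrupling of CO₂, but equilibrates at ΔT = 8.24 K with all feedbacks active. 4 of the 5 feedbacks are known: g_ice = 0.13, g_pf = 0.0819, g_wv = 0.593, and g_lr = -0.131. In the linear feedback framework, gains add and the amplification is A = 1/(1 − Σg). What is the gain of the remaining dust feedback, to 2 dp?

Amplification A = ΔT/ΔT₀ = 8.24/2.2 = 3.745.
Total gain g = 1 − 1/A = 1 − 1/3.745 = 0.733.
Known gains sum to 0.13 + 0.0819 + 0.593 − 0.131 = 0.6739.
g_dust = 0.733 − 0.6739 = 0.06.

0.06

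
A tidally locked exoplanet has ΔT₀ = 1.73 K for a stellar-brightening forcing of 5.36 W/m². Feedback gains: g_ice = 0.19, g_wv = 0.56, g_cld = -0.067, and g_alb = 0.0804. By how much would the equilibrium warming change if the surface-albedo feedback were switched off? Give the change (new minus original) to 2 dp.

Original: g = 0.7634, ΔT = 1.73/(1−0.7634) = 7.3119 K.
Without surface-albedo: g' = 0.683, ΔT' = 1.73/(1−0.683) = 5.4574 K.
Change = 5.4574 − 7.3119 = -1.85 K.

-1.85 K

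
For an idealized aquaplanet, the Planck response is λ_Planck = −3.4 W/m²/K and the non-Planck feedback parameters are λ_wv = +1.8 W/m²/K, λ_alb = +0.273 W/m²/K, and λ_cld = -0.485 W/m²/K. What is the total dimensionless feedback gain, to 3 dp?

0.467

Convert to gains: g_wv = 1.8/3.4 = 0.5294; g_alb = 0.273/3.4 = 0.08029; g_cld = -0.485/3.4 = -0.1426.
Total gain g = 0.46709.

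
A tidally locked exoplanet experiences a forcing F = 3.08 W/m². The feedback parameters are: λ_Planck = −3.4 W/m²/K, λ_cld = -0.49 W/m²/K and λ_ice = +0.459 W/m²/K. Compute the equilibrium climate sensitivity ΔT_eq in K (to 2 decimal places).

Net feedback parameter λ = (−3.4) + (-0.49) + (+0.459) = -3.431 W/m²/K.
ΔT = −F/λ = −3.08/(-3.431) = 0.90 K.

0.90 K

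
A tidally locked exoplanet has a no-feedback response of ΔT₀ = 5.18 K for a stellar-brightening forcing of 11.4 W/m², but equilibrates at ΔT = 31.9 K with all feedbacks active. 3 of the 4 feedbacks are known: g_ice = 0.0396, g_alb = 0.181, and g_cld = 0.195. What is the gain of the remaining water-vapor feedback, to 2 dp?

0.42

Amplification A = ΔT/ΔT₀ = 31.9/5.18 = 6.158.
Total gain g = 1 − 1/A = 1 − 1/6.158 = 0.8376.
Known gains sum to 0.0396 + 0.181 + 0.195 = 0.4156.
g_wv = 0.8376 − 0.4156 = 0.42.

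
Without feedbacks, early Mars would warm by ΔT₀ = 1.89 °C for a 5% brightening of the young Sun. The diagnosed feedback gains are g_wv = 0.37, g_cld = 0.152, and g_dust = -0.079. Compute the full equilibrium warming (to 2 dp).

3.39 °C

Total gain g = 0.37 + 0.152 − 0.079 = 0.443.
Amplification A = 1/(1 − 0.443) = 1.795.
ΔT = 1.89 × 1.795 = 3.39 °C.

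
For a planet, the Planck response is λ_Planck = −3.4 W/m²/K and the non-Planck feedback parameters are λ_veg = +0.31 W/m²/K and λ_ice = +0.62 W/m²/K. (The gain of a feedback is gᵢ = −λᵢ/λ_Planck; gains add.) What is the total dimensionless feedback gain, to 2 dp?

0.27

Convert to gains: g_veg = 0.31/3.4 = 0.09118; g_ice = 0.62/3.4 = 0.1824.
Total gain g = 0.27358.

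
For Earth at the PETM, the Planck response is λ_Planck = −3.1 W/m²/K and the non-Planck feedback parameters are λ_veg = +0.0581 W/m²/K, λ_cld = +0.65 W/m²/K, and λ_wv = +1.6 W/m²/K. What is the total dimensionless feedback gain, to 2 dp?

0.74

Convert to gains: g_veg = 0.0581/3.1 = 0.01874; g_cld = 0.65/3.1 = 0.2097; g_wv = 1.6/3.1 = 0.5161.
Total gain g = 0.74454.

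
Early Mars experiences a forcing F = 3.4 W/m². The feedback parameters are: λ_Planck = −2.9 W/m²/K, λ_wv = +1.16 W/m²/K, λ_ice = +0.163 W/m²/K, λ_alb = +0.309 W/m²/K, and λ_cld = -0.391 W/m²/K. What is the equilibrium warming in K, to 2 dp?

2.05 K

Net feedback parameter λ = (−2.9) + (+1.16) + (+0.163) + (+0.309) + (-0.391) = -1.659 W/m²/K.
ΔT = −F/λ = −3.4/(-1.659) = 2.05 K.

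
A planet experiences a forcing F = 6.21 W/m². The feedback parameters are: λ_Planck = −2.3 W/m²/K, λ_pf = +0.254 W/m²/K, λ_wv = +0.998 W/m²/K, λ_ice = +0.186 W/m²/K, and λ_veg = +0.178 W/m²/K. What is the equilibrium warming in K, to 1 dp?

9.1 K

Net feedback parameter λ = (−2.3) + (+0.254) + (+0.998) + (+0.186) + (+0.178) = -0.684 W/m²/K.
ΔT = −F/λ = −6.21/(-0.684) = 9.1 K.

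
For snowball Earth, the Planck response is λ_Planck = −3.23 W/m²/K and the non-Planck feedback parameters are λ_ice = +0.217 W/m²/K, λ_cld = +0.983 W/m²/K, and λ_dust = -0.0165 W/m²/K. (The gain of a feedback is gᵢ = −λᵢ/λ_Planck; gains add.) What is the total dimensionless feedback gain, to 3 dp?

0.366

Convert to gains: g_ice = 0.217/3.23 = 0.06718; g_cld = 0.983/3.23 = 0.3043; g_dust = -0.0165/3.23 = -0.005108.
Total gain g = 0.366372.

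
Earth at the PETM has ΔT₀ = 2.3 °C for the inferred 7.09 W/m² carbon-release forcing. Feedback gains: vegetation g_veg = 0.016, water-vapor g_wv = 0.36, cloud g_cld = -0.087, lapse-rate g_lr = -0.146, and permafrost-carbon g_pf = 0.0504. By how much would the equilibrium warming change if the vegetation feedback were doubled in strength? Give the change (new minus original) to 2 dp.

0.06 °C

Original: g = 0.1934, ΔT = 2.3/(1−0.1934) = 2.8515 °C.
With doubled vegetation: g' = 0.2094, ΔT' = 2.3/(1−0.2094) = 2.9092 °C.
Change = 2.9092 − 2.8515 = 0.06 °C.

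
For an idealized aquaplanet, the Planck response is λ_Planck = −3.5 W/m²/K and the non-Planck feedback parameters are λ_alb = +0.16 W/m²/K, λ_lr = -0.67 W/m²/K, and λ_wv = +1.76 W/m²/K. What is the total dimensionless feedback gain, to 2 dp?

Convert to gains: g_alb = 0.16/3.5 = 0.04571; g_lr = -0.67/3.5 = -0.1914; g_wv = 1.76/3.5 = 0.5029.
Total gain g = 0.35721.

0.36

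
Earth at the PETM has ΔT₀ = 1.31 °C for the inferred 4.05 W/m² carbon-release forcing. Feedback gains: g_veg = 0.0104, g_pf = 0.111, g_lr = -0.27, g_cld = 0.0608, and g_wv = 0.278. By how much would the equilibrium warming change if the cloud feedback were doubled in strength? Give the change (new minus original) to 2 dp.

0.13 °C

Original: g = 0.1902, ΔT = 1.31/(1−0.1902) = 1.6177 °C.
With doubled cloud: g' = 0.251, ΔT' = 1.31/(1−0.251) = 1.7490 °C.
Change = 1.7490 − 1.6177 = 0.13 °C.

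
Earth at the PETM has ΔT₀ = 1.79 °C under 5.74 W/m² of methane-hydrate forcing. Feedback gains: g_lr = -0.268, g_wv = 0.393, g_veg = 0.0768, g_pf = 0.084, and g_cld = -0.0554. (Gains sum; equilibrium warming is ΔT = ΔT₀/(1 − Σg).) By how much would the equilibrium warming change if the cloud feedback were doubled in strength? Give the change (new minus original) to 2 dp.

-0.16 °C

Original: g = 0.2304, ΔT = 1.79/(1−0.2304) = 2.3259 °C.
With doubled cloud: g' = 0.175, ΔT' = 1.79/(1−0.175) = 2.1697 °C.
Change = 2.1697 − 2.3259 = -0.16 °C.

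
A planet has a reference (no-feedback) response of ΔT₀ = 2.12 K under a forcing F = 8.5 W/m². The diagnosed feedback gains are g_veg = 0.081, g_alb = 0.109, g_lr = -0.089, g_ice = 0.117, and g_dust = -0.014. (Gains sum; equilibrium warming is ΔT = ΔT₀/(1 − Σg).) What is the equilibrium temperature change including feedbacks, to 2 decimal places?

Total gain g = 0.081 + 0.109 − 0.089 + 0.117 − 0.014 = 0.204.
Amplification A = 1/(1 − 0.204) = 1.256.
ΔT = 2.12 × 1.256 = 2.66 K.

2.66 K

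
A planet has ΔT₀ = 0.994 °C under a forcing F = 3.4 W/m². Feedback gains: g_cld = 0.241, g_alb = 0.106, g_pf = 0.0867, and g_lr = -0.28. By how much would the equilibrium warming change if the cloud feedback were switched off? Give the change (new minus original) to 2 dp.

Original: g = 0.1537, ΔT = 0.994/(1−0.1537) = 1.1745 °C.
Without cloud: g' = -0.0873, ΔT' = 0.994/(1+0.0873) = 0.9142 °C.
Change = 0.9142 − 1.1745 = -0.26 °C.

-0.26 °C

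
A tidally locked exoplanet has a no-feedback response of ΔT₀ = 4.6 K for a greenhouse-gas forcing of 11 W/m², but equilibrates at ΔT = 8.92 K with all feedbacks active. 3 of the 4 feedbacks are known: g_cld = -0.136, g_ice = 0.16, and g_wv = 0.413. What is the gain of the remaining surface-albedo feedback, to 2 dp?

Amplification A = ΔT/ΔT₀ = 8.92/4.6 = 1.939.
Total gain g = 1 − 1/A = 1 − 1/1.939 = 0.4843.
Known gains sum to -0.136 + 0.16 + 0.413 = 0.437.
g_alb = 0.4843 − 0.437 = 0.05.

0.05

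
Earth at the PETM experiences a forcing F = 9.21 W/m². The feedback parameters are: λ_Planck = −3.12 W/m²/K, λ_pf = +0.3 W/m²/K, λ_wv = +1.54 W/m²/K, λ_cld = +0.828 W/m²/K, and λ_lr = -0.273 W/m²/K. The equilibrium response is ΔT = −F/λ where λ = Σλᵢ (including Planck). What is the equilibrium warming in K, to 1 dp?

12.7 K

Net feedback parameter λ = (−3.12) + (+0.3) + (+1.54) + (+0.828) + (-0.273) = -0.725 W/m²/K.
ΔT = −F/λ = −9.21/(-0.725) = 12.7 K.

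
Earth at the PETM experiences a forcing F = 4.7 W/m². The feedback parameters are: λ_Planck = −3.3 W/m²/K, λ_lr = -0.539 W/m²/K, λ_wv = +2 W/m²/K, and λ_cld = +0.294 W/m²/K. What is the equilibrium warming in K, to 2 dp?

3.04 K

Net feedback parameter λ = (−3.3) + (-0.539) + (+2) + (+0.294) = -1.545 W/m²/K.
ΔT = −F/λ = −4.7/(-1.545) = 3.04 K.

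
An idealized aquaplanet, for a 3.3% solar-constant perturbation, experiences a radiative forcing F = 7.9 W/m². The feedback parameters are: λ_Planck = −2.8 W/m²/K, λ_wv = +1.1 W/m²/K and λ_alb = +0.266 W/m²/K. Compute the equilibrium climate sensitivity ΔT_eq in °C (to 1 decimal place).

Net feedback parameter λ = (−2.8) + (+1.1) + (+0.266) = -1.434 W/m²/K.
ΔT = −F/λ = −7.9/(-1.434) = 5.5 °C.

5.5 °C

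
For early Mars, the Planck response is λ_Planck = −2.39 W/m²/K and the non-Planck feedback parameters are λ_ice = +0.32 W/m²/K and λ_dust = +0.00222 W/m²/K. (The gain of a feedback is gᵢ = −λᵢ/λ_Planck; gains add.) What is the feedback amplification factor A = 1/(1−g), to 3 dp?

1.156

Convert to gains: g_ice = 0.32/2.39 = 0.1339; g_dust = 0.00222/2.39 = 0.000929.
Total gain g = 0.134829.
A = 1/(1 − 0.134829) = 1.156.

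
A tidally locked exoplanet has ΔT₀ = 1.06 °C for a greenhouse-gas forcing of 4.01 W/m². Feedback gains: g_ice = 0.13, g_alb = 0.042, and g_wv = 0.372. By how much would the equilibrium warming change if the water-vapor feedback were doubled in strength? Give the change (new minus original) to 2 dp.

Original: g = 0.544, ΔT = 1.06/(1−0.544) = 2.3246 °C.
With doubled water-vapor: g' = 0.916, ΔT' = 1.06/(1−0.916) = 12.6190 °C.
Change = 12.6190 − 2.3246 = 10.29 °C.

10.29 °C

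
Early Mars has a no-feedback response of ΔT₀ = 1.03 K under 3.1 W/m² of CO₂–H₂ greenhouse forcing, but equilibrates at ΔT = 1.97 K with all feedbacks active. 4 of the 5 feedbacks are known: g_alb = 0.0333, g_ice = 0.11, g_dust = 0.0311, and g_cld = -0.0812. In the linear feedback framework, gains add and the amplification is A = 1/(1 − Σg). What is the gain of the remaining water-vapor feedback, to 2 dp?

Amplification A = ΔT/ΔT₀ = 1.97/1.03 = 1.913.
Total gain g = 1 − 1/A = 1 − 1/1.913 = 0.4773.
Known gains sum to 0.0333 + 0.11 + 0.0311 − 0.0812 = 0.0932.
g_wv = 0.4773 − 0.0932 = 0.38.

0.38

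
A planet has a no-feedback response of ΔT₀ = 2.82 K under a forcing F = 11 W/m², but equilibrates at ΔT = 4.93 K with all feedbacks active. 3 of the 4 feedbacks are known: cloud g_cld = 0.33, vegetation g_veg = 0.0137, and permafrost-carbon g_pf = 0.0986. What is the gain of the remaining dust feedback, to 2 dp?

Amplification A = ΔT/ΔT₀ = 4.93/2.82 = 1.748.
Total gain g = 1 − 1/A = 1 − 1/1.748 = 0.4279.
Known gains sum to 0.33 + 0.0137 + 0.0986 = 0.4423.
g_dust = 0.4279 − 0.4423 = -0.01.

-0.01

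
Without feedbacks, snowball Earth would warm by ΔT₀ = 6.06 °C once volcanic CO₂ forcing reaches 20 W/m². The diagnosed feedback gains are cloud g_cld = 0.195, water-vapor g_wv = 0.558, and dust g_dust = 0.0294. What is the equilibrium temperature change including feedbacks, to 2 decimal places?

27.85 °C

Total gain g = 0.195 + 0.558 + 0.0294 = 0.7824.
Amplification A = 1/(1 − 0.7824) = 4.596.
ΔT = 6.06 × 4.596 = 27.85 °C.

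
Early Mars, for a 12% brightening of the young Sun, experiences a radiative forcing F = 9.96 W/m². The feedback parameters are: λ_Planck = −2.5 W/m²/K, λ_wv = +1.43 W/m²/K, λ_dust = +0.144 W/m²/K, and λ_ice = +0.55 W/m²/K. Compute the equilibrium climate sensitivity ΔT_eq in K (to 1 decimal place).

26.5 K

Net feedback parameter λ = (−2.5) + (+1.43) + (+0.144) + (+0.55) = -0.376 W/m²/K.
ΔT = −F/λ = −9.96/(-0.376) = 26.5 K.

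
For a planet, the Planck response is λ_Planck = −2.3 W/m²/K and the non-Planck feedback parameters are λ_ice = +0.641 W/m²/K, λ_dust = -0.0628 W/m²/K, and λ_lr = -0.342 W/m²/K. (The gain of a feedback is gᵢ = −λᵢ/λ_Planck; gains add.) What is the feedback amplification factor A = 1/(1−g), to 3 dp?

1.114

Convert to gains: g_ice = 0.641/2.3 = 0.2787; g_dust = -0.0628/2.3 = -0.0273; g_lr = -0.342/2.3 = -0.1487.
Total gain g = 0.1027.
A = 1/(1 − 0.1027) = 1.114.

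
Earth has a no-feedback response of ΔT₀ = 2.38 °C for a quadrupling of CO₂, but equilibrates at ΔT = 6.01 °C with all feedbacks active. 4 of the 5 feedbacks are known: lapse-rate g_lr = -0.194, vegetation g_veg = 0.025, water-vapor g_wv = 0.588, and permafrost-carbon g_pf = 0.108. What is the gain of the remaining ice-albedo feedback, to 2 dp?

0.08

Amplification A = ΔT/ΔT₀ = 6.01/2.38 = 2.525.
Total gain g = 1 − 1/A = 1 − 1/2.525 = 0.604.
Known gains sum to -0.194 + 0.025 + 0.588 + 0.108 = 0.527.
g_ice = 0.604 − 0.527 = 0.08.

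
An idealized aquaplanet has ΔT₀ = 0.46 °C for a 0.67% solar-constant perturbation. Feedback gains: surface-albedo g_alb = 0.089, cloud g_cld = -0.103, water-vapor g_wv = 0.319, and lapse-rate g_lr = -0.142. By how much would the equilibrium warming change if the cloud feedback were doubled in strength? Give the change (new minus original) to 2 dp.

Original: g = 0.163, ΔT = 0.46/(1−0.163) = 0.5496 °C.
With doubled cloud: g' = 0.06, ΔT' = 0.46/(1−0.06) = 0.4894 °C.
Change = 0.4894 − 0.5496 = -0.06 °C.

-0.06 °C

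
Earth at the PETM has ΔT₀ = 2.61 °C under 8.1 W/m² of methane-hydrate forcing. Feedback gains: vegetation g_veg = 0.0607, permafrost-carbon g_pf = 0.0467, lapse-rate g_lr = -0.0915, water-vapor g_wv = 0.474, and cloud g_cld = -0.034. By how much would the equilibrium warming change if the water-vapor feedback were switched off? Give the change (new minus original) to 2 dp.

-2.23 °C

Original: g = 0.4559, ΔT = 2.61/(1−0.4559) = 4.7969 °C.
Without water-vapor: g' = -0.0181, ΔT' = 2.61/(1+0.0181) = 2.5636 °C.
Change = 2.5636 − 4.7969 = -2.23 °C.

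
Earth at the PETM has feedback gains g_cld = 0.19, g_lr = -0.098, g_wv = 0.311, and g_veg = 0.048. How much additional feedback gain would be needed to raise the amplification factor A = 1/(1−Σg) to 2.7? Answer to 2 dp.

0.18

Current total gain = 0.451.
Target gain for A = 2.7: g* = 1 − 1/2.7 = 0.6296.
Additional gain needed = 0.6296 − 0.451 = 0.18.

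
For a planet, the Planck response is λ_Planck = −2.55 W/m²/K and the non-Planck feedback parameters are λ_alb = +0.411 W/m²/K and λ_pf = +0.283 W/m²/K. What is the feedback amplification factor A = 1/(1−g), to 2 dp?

Convert to gains: g_alb = 0.411/2.55 = 0.1612; g_pf = 0.283/2.55 = 0.111.
Total gain g = 0.2722.
A = 1/(1 − 0.2722) = 1.37.

1.37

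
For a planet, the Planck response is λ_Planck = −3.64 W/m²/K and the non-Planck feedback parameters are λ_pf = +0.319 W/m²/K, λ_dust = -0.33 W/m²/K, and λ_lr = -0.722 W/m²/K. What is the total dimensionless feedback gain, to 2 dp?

Convert to gains: g_pf = 0.319/3.64 = 0.08764; g_dust = -0.33/3.64 = -0.09066; g_lr = -0.722/3.64 = -0.1984.
Total gain g = -0.20142.

-0.20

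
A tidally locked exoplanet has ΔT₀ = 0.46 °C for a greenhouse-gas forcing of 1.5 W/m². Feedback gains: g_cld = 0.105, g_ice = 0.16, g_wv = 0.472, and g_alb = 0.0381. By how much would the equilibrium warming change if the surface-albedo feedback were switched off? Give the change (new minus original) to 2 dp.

-0.30 °C

Original: g = 0.7751, ΔT = 0.46/(1−0.7751) = 2.0454 °C.
Without surface-albedo: g' = 0.737, ΔT' = 0.46/(1−0.737) = 1.7490 °C.
Change = 1.7490 − 2.0454 = -0.30 °C.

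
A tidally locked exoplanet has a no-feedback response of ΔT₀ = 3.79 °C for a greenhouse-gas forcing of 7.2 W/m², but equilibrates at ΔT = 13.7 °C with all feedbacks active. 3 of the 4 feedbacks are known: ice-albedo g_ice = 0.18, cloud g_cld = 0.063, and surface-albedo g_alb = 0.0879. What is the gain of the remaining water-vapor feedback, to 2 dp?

Amplification A = ΔT/ΔT₀ = 13.7/3.79 = 3.615.
Total gain g = 1 − 1/A = 1 − 1/3.615 = 0.7234.
Known gains sum to 0.18 + 0.063 + 0.0879 = 0.3309.
g_wv = 0.7234 − 0.3309 = 0.39.

0.39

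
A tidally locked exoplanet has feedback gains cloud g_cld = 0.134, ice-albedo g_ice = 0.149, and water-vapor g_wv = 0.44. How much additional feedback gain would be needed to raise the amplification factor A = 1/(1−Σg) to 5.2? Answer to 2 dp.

0.08

Current total gain = 0.723.
Target gain for A = 5.2: g* = 1 − 1/5.2 = 0.8077.
Additional gain needed = 0.8077 − 0.723 = 0.08.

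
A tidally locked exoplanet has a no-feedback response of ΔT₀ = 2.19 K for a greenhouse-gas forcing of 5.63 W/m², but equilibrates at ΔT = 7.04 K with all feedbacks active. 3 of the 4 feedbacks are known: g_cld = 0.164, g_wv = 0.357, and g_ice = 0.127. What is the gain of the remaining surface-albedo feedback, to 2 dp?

0.04

Amplification A = ΔT/ΔT₀ = 7.04/2.19 = 3.215.
Total gain g = 1 − 1/A = 1 − 1/3.215 = 0.689.
Known gains sum to 0.164 + 0.357 + 0.127 = 0.648.
g_alb = 0.689 − 0.648 = 0.04.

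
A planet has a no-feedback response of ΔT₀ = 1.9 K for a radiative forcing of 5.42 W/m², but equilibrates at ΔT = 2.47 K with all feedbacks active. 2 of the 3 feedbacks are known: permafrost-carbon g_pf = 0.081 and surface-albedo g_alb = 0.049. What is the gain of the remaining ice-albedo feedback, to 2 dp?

Amplification A = ΔT/ΔT₀ = 2.47/1.9 = 1.3.
Total gain g = 1 − 1/A = 1 − 1/1.3 = 0.2308.
Known gains sum to 0.081 + 0.049 = 0.13.
g_ice = 0.2308 − 0.13 = 0.10.

0.10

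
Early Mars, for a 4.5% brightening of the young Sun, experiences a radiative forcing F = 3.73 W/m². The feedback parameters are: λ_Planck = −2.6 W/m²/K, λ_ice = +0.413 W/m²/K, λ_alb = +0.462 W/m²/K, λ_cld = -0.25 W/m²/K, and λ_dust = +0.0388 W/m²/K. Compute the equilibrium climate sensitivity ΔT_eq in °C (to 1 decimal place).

1.9 °C

Net feedback parameter λ = (−2.6) + (+0.413) + (+0.462) + (-0.25) + (+0.0388) = -1.9362 W/m²/K.
ΔT = −F/λ = −3.73/(-1.9362) = 1.9 °C.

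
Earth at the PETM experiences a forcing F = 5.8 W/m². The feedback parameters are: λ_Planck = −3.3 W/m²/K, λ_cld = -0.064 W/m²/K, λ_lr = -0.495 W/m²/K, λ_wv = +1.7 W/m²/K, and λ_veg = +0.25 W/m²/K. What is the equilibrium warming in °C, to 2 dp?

3.04 °C

Net feedback parameter λ = (−3.3) + (-0.064) + (-0.495) + (+1.7) + (+0.25) = -1.909 W/m²/K.
ΔT = −F/λ = −5.8/(-1.909) = 3.04 °C.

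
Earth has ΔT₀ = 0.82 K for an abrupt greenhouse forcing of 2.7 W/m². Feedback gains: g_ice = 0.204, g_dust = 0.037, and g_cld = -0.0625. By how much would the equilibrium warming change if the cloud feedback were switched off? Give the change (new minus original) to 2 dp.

Original: g = 0.1785, ΔT = 0.82/(1−0.1785) = 0.9982 K.
Without cloud: g' = 0.241, ΔT' = 0.82/(1−0.241) = 1.0804 K.
Change = 1.0804 − 0.9982 = 0.08 K.

0.08 K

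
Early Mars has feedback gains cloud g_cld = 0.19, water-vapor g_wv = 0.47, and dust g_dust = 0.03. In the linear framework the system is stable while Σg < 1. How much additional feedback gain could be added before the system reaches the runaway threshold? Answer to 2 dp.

Current total gain = 0.19 + 0.47 + 0.03 = 0.69.
Margin to runaway = 1 − 0.69 = 0.31.

0.31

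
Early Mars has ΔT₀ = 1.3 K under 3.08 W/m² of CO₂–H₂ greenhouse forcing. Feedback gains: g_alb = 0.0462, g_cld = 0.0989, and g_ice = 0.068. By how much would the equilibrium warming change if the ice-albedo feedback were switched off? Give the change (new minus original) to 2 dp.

Original: g = 0.2131, ΔT = 1.3/(1−0.2131) = 1.6521 K.
Without ice-albedo: g' = 0.1451, ΔT' = 1.3/(1−0.1451) = 1.5206 K.
Change = 1.5206 − 1.6521 = -0.13 K.

-0.13 K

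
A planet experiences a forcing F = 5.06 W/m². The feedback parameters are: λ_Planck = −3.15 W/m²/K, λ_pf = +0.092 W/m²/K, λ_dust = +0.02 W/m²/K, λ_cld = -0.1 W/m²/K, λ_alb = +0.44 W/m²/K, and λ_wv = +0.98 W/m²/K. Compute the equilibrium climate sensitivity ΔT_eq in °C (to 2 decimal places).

Net feedback parameter λ = (−3.15) + (+0.092) + (+0.02) + (-0.1) + (+0.44) + (+0.98) = -1.718 W/m²/K.
ΔT = −F/λ = −5.06/(-1.718) = 2.95 °C.

2.95 °C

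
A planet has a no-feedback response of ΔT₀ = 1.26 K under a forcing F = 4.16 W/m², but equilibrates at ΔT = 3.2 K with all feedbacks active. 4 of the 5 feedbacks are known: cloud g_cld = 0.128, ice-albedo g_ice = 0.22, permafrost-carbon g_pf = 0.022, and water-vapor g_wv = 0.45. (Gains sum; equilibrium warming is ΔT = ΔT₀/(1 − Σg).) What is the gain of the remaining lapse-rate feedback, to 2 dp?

Amplification A = ΔT/ΔT₀ = 3.2/1.26 = 2.54.
Total gain g = 1 − 1/A = 1 − 1/2.54 = 0.6063.
Known gains sum to 0.128 + 0.22 + 0.022 + 0.45 = 0.82.
g_lr = 0.6063 − 0.82 = -0.21.

-0.21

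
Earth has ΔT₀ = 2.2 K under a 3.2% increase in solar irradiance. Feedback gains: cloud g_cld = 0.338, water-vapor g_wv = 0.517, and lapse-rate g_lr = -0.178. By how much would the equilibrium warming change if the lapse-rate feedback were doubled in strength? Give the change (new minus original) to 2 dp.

Original: g = 0.677, ΔT = 2.2/(1−0.677) = 6.8111 K.
With doubled lapse-rate: g' = 0.499, ΔT' = 2.2/(1−0.499) = 4.3912 K.
Change = 4.3912 − 6.8111 = -2.42 K.

-2.42 K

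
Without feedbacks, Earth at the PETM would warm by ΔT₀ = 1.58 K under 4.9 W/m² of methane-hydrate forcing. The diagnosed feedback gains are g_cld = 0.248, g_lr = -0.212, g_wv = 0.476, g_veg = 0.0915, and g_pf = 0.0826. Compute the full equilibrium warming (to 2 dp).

Total gain g = 0.248 − 0.212 + 0.476 + 0.0915 + 0.0826 = 0.6861.
Amplification A = 1/(1 − 0.6861) = 3.186.
ΔT = 1.58 × 3.186 = 5.03 K.

5.03 K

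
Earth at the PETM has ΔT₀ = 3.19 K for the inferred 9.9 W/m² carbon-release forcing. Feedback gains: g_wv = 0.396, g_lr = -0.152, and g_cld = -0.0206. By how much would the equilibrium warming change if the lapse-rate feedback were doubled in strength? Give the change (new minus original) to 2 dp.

-0.67 K

Original: g = 0.2234, ΔT = 3.19/(1−0.2234) = 4.1076 K.
With doubled lapse-rate: g' = 0.0714, ΔT' = 3.19/(1−0.0714) = 3.4353 K.
Change = 3.4353 − 4.1076 = -0.67 K.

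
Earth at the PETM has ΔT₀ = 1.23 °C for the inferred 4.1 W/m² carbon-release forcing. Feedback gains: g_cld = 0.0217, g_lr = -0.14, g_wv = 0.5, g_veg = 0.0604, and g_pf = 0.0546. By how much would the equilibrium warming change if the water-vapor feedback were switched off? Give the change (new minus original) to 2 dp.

Original: g = 0.4967, ΔT = 1.23/(1−0.4967) = 2.4439 °C.
Without water-vapor: g' = -0.0033, ΔT' = 1.23/(1+0.0033) = 1.2260 °C.
Change = 1.2260 − 2.4439 = -1.22 °C.

-1.22 °C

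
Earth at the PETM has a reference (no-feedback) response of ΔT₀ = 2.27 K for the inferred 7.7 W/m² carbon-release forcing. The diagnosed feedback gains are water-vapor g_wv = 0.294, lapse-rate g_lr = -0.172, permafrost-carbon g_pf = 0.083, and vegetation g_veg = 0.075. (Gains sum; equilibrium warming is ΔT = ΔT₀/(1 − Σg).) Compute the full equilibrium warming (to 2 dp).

3.15 K

Total gain g = 0.294 − 0.172 + 0.083 + 0.075 = 0.28.
Amplification A = 1/(1 − 0.28) = 1.389.
ΔT = 2.27 × 1.389 = 3.15 K.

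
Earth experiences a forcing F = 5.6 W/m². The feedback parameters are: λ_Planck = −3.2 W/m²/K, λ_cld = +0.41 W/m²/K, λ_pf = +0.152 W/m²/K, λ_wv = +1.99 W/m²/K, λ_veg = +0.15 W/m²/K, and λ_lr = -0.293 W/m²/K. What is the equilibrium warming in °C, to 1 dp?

Net feedback parameter λ = (−3.2) + (+0.41) + (+0.152) + (+1.99) + (+0.15) + (-0.293) = -0.791 W/m²/K.
ΔT = −F/λ = −5.6/(-0.791) = 7.1 °C.

7.1 °C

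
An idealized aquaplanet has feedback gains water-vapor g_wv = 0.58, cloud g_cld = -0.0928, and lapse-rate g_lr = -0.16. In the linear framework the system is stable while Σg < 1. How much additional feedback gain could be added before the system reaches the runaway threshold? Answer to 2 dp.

Current total gain = 0.58 − 0.0928 − 0.16 = 0.3272.
Margin to runaway = 1 − 0.3272 = 0.67.

0.67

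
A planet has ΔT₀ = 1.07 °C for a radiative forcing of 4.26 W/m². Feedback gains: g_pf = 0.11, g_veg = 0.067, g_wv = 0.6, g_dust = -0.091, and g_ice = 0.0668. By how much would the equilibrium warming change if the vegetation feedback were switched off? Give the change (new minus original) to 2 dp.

-0.92 °C

Original: g = 0.7528, ΔT = 1.07/(1−0.7528) = 4.3285 °C.
Without vegetation: g' = 0.6858, ΔT' = 1.07/(1−0.6858) = 3.4055 °C.
Change = 3.4055 − 4.3285 = -0.92 °C.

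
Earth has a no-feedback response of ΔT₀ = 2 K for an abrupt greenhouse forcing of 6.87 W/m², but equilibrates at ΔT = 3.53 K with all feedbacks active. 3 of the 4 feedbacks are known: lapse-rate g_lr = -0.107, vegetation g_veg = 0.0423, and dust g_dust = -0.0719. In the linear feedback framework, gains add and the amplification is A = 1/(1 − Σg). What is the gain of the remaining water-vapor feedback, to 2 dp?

0.57

Amplification A = ΔT/ΔT₀ = 3.53/2 = 1.765.
Total gain g = 1 − 1/A = 1 − 1/1.765 = 0.4334.
Known gains sum to -0.107 + 0.0423 − 0.0719 = -0.1366.
g_wv = 0.4334 + 0.1366 = 0.57.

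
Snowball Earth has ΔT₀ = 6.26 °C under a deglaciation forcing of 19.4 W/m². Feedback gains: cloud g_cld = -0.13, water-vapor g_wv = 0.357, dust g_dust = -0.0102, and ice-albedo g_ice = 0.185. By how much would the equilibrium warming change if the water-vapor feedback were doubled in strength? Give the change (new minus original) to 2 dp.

Original: g = 0.4018, ΔT = 6.26/(1−0.4018) = 10.4647 °C.
With doubled water-vapor: g' = 0.7588, ΔT' = 6.26/(1−0.7588) = 25.9536 °C.
Change = 25.9536 − 10.4647 = 15.49 °C.

15.49 °C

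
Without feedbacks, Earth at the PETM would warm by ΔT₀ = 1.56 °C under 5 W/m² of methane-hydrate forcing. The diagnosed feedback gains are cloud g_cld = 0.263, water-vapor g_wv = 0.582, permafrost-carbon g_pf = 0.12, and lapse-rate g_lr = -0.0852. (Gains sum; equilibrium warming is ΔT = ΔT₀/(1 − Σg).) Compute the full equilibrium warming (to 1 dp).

Total gain g = 0.263 + 0.582 + 0.12 − 0.0852 = 0.8798.
Amplification A = 1/(1 − 0.8798) = 8.319.
ΔT = 1.56 × 8.319 = 13.0 °C.

13.0 °C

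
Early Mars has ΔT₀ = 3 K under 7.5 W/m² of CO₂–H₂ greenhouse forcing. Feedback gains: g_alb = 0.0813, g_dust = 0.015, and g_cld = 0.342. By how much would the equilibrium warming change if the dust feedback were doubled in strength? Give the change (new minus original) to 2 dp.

0.15 K

Original: g = 0.4383, ΔT = 3/(1−0.4383) = 5.3409 K.
With doubled dust: g' = 0.4533, ΔT' = 3/(1−0.4533) = 5.4875 K.
Change = 5.4875 − 5.3409 = 0.15 K.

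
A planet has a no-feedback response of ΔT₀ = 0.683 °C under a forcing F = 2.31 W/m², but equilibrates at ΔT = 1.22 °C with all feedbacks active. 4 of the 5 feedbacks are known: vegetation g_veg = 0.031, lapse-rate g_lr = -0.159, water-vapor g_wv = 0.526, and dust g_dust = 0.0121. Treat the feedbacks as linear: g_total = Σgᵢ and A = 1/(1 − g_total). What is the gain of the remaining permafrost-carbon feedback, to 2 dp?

0.03

Amplification A = ΔT/ΔT₀ = 1.22/0.683 = 1.786.
Total gain g = 1 − 1/A = 1 − 1/1.786 = 0.4401.
Known gains sum to 0.031 − 0.159 + 0.526 + 0.0121 = 0.4101.
g_pf = 0.4401 − 0.4101 = 0.03.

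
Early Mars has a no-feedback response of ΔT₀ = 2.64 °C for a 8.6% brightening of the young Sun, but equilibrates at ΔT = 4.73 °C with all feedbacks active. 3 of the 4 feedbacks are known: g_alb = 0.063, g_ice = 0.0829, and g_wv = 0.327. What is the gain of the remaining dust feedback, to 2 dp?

-0.03

Amplification A = ΔT/ΔT₀ = 4.73/2.64 = 1.792.
Total gain g = 1 − 1/A = 1 − 1/1.792 = 0.442.
Known gains sum to 0.063 + 0.0829 + 0.327 = 0.4729.
g_dust = 0.442 − 0.4729 = -0.03.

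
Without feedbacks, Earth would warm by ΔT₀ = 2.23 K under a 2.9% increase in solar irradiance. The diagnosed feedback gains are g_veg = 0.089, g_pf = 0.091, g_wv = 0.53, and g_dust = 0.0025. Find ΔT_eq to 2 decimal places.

Total gain g = 0.089 + 0.091 + 0.53 + 0.0025 = 0.7125.
Amplification A = 1/(1 − 0.7125) = 3.478.
ΔT = 2.23 × 3.478 = 7.76 K.

7.76 K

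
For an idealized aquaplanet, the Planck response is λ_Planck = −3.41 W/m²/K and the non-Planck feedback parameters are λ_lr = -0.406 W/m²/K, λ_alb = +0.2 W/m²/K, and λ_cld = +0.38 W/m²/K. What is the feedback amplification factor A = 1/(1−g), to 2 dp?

Convert to gains: g_lr = -0.406/3.41 = -0.1191; g_alb = 0.2/3.41 = 0.05865; g_cld = 0.38/3.41 = 0.1114.
Total gain g = 0.05095.
A = 1/(1 − 0.05095) = 1.05.

1.05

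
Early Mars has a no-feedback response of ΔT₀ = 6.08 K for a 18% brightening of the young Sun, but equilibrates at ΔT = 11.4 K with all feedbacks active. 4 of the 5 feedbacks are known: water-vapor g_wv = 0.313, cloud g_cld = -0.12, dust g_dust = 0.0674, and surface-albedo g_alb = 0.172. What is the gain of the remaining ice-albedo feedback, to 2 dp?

0.03

Amplification A = ΔT/ΔT₀ = 11.4/6.08 = 1.875.
Total gain g = 1 − 1/A = 1 − 1/1.875 = 0.4667.
Known gains sum to 0.313 − 0.12 + 0.0674 + 0.172 = 0.4324.
g_ice = 0.4667 − 0.4324 = 0.03.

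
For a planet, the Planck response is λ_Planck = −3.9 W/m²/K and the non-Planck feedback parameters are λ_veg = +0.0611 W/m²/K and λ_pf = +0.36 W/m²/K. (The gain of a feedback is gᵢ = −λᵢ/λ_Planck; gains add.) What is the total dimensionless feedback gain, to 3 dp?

Convert to gains: g_veg = 0.0611/3.9 = 0.01567; g_pf = 0.36/3.9 = 0.09231.
Total gain g = 0.10798.

0.108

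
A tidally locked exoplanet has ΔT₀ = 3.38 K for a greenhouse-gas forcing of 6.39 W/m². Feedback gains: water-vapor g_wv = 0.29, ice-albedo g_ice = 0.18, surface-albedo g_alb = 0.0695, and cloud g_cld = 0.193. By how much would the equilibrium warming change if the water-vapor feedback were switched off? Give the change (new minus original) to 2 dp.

-6.57 K

Original: g = 0.7325, ΔT = 3.38/(1−0.7325) = 12.6355 K.
Without water-vapor: g' = 0.4425, ΔT' = 3.38/(1−0.4425) = 6.0628 K.
Change = 6.0628 − 12.6355 = -6.57 K.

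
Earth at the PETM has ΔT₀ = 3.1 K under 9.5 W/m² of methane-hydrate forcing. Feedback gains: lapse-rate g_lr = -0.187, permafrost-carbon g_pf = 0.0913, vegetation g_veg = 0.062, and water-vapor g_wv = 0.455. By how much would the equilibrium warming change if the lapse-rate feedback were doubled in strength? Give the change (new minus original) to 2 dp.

Original: g = 0.4213, ΔT = 3.1/(1−0.4213) = 5.3568 K.
With doubled lapse-rate: g' = 0.2343, ΔT' = 3.1/(1−0.2343) = 4.0486 K.
Change = 4.0486 − 5.3568 = -1.31 K.

-1.31 K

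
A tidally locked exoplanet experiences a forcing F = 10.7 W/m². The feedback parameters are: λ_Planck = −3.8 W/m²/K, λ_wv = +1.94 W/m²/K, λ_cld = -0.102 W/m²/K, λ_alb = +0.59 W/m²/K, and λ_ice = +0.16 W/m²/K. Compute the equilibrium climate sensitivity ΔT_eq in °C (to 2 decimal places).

8.83 °C

Net feedback parameter λ = (−3.8) + (+1.94) + (-0.102) + (+0.59) + (+0.16) = -1.212 W/m²/K.
ΔT = −F/λ = −10.7/(-1.212) = 8.83 °C.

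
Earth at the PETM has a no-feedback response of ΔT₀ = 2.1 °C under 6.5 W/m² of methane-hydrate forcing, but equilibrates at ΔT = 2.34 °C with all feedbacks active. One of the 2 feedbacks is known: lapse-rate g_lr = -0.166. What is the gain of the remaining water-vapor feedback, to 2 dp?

0.27

Amplification A = ΔT/ΔT₀ = 2.34/2.1 = 1.114.
Total gain g = 1 − 1/A = 1 − 1/1.114 = 0.1023.
The known gain is -0.166.
g_wv = 0.1023 + 0.166 = 0.27.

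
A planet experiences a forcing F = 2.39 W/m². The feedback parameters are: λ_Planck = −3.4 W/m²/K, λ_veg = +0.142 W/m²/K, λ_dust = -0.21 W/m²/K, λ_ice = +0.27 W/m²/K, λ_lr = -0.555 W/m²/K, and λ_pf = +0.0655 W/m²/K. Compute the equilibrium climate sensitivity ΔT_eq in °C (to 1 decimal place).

Net feedback parameter λ = (−3.4) + (+0.142) + (-0.21) + (+0.27) + (-0.555) + (+0.0655) = -3.6875 W/m²/K.
ΔT = −F/λ = −2.39/(-3.6875) = 0.6 °C.

0.6 °C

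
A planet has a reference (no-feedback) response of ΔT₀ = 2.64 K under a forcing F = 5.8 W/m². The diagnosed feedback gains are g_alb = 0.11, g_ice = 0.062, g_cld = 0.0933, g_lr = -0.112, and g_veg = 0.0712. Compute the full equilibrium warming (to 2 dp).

3.40 K

Total gain g = 0.11 + 0.062 + 0.0933 − 0.112 + 0.0712 = 0.2245.
Amplification A = 1/(1 − 0.2245) = 1.289.
ΔT = 2.64 × 1.289 = 3.40 K.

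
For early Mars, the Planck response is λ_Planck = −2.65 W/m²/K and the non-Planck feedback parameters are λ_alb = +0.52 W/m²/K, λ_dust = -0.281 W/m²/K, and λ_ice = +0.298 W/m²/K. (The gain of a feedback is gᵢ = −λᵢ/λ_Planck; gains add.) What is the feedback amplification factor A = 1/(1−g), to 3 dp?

Convert to gains: g_alb = 0.52/2.65 = 0.1962; g_dust = -0.281/2.65 = -0.106; g_ice = 0.298/2.65 = 0.1125.
Total gain g = 0.2027.
A = 1/(1 − 0.2027) = 1.254.

1.254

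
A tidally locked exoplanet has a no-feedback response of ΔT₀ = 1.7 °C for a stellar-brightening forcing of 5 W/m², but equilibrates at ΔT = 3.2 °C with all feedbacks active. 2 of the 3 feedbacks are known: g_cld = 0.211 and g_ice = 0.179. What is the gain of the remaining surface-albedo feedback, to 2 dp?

Amplification A = ΔT/ΔT₀ = 3.2/1.7 = 1.882.
Total gain g = 1 − 1/A = 1 − 1/1.882 = 0.4687.
Known gains sum to 0.211 + 0.179 = 0.39.
g_alb = 0.4687 − 0.39 = 0.08.

0.08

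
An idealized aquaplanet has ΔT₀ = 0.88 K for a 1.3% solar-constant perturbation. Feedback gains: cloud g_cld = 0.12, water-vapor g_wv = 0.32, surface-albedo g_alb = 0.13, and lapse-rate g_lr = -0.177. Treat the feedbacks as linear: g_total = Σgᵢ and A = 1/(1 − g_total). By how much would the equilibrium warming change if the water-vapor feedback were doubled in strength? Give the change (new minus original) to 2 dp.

Original: g = 0.393, ΔT = 0.88/(1−0.393) = 1.4498 K.
With doubled water-vapor: g' = 0.713, ΔT' = 0.88/(1−0.713) = 3.0662 K.
Change = 3.0662 − 1.4498 = 1.62 K.

1.62 K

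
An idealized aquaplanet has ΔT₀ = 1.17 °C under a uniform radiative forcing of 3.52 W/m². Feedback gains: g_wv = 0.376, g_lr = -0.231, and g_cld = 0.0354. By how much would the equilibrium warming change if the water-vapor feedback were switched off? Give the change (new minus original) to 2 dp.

Original: g = 0.1804, ΔT = 1.17/(1−0.1804) = 1.4275 °C.
Without water-vapor: g' = -0.1956, ΔT' = 1.17/(1+0.1956) = 0.9786 °C.
Change = 0.9786 − 1.4275 = -0.45 °C.

-0.45 °C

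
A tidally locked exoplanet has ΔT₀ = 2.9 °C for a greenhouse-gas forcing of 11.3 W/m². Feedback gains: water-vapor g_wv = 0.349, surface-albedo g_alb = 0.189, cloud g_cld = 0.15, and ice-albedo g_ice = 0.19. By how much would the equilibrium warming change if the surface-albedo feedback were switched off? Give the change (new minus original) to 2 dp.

Original: g = 0.878, ΔT = 2.9/(1−0.878) = 23.7705 °C.
Without surface-albedo: g' = 0.689, ΔT' = 2.9/(1−0.689) = 9.3248 °C.
Change = 9.3248 − 23.7705 = -14.45 °C.

-14.45 °C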